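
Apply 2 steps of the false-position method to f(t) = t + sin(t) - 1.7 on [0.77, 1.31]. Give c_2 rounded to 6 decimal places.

0.910810

f(0.770000) = -0.233865, f(1.310000) = 0.576185
step 1: c = 0.925900, f(c) = 0.025063 > 0 → new bracket [0.770000, 0.925900]
step 2: c = 0.910810, f(c) = 0.000811 > 0 → new bracket [0.770000, 0.910810]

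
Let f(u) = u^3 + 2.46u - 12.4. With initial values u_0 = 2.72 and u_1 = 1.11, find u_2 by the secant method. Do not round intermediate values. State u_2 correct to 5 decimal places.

f(u_0) = 14.414848, f(u_1) = -8.301769
u_2 = 1.110000 - (-8.301769)·(1.110000 - 2.720000)/(-8.301769 - (14.414848)) = 1.698373; f(u_2) = -3.323093

1.69837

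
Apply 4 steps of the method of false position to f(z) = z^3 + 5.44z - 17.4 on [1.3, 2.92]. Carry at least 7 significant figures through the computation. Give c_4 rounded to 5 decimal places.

1.90747

f(1.300000) = -8.131000, f(2.920000) = 23.381888
step 1: c = 1.717995, f(c) = -2.983438 < 0 → new bracket [1.717995, 2.920000]
step 2: c = 1.854011, f(c) = -0.941287 < 0 → new bracket [1.854011, 2.920000]
step 3: c = 1.895264, f(c) = -0.281933 < 0 → new bracket [1.895264, 2.920000]
step 4: c = 1.907472, f(c) = -0.083105 < 0 → new bracket [1.907472, 2.920000]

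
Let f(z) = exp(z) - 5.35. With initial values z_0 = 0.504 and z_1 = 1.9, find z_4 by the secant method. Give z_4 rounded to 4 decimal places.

Secant update: z_(k+1) = z_k − f(z_k)·(z_k − z_(k-1))/(f(z_k) − f(z_(k-1))).
f(z_0) = -3.694671, f(z_1) = 1.335894
z_2 = 1.900000 - (1.335894)·(1.900000 - 0.504000)/(1.335894 - (-3.694671)) = 1.529284; f(z_2) = -0.735126
z_3 = 1.529284 - (-0.735126)·(1.529284 - 1.900000)/(-0.735126 - (1.335894)) = 1.660873; f(z_3) = -0.086095
z_4 = 1.660873 - (-0.086095)·(1.660873 - 1.529284)/(-0.086095 - (-0.735126)) = 1.678329; f(z_4) = 0.006595

1.6783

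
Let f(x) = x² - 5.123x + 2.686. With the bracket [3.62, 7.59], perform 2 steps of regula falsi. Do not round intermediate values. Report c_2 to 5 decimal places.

f(3.620000) = -2.754860, f(7.590000) = 21.410530
step 1: c = 4.072581, f(c) = -1.591917 < 0 → new bracket [4.072581, 7.590000]
step 2: c = 4.316009, f(c) = -0.796981 < 0 → new bracket [4.316009, 7.590000]

4.31601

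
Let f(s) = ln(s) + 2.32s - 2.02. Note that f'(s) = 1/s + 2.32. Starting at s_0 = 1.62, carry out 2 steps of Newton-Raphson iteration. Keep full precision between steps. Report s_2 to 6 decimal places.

0.910499

s_0 = 1.620000: f = 2.220826, f' = 2.937284 → s_1 = 1.620000 - (2.220826)/(2.937284) = 0.863918
s_1 = 0.863918: f = -0.161986, f' = 3.477517 → s_2 = 0.863918 - (-0.161986)/(3.477517) = 0.910499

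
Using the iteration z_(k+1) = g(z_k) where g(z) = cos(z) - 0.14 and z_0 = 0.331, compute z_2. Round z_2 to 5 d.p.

z_1 = g(0.331000) = 0.805718
z_2 = g(0.805718) = 0.552594

0.55259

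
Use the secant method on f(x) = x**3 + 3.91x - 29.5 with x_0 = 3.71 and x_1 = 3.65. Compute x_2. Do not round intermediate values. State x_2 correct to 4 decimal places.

2.9001

f(x_0) = 36.070911, f(x_1) = 33.398625
x_2 = 3.650000 - (33.398625)·(3.650000 - 3.710000)/(33.398625 - (36.070911)) = 2.900111; f(x_2) = 6.231239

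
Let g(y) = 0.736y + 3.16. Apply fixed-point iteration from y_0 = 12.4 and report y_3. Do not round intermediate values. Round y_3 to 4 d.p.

y_1 = g(12.400000) = 12.286400
y_2 = g(12.286400) = 12.202790
y_3 = g(12.202790) = 12.141254

12.1413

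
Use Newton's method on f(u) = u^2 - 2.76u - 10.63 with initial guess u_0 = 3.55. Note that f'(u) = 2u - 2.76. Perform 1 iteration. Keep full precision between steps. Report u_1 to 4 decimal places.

Newton update: u ← u − f(u)/f'(u).
u_0 = 3.550000: f = -7.825500, f' = 4.340000 → u_1 = 3.550000 - (-7.825500)/(4.340000) = 5.353111

5.3531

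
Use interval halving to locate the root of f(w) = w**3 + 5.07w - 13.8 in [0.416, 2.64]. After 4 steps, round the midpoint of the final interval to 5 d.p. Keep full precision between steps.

f(0.416000) = -11.618889, f(2.640000) = 17.984544 (opposite signs)
step 1: m = 1.528000, f(m) = -2.485490 < 0 → root in [1.528000, 2.640000]
step 2: m = 2.084000, f(m) = 5.816809 > 0 → root in [1.528000, 2.084000]
step 3: m = 1.806000, f(m) = 1.246935 > 0 → root in [1.528000, 1.806000]
step 4: m = 1.667000, f(m) = -0.715902 < 0 → root in [1.667000, 1.806000]
Midpoint of [1.667000, 1.806000] = 1.736500

1.73650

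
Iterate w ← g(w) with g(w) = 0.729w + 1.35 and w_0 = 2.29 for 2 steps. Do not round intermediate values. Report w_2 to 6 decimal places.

3.551150

w_1 = g(2.290000) = 3.019410
w_2 = g(3.019410) = 3.551150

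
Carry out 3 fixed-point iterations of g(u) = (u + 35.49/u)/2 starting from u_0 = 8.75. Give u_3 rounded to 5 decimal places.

u_1 = g(8.750000) = 6.403000
u_2 = g(6.403000) = 5.972857
u_3 = g(5.972857) = 5.957369

5.95737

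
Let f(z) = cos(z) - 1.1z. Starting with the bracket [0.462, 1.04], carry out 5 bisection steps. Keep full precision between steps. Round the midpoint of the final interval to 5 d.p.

f(0.462000) = 0.386963, f(1.040000) = -0.637780 (opposite signs)
step 1: m = 0.751000, f(m) = -0.095093 < 0 → root in [0.462000, 0.751000]
step 2: m = 0.606500, f(m) = 0.154498 > 0 → root in [0.606500, 0.751000]
step 3: m = 0.678750, f(m) = 0.031733 > 0 → root in [0.678750, 0.751000]
step 4: m = 0.714875, f(m) = -0.031187 < 0 → root in [0.678750, 0.714875]
step 5: m = 0.696812, f(m) = 0.000398 > 0 → root in [0.696812, 0.714875]
Midpoint of [0.696812, 0.714875] = 0.705844

0.70584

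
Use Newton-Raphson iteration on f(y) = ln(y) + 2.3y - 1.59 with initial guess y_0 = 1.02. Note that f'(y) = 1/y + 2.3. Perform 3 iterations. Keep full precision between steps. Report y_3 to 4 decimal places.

0.7924

y_0 = 1.020000: f = 0.775803, f' = 3.280392 → y_1 = 1.020000 - (0.775803)/(3.280392) = 0.783503
y_1 = 0.783503: f = -0.031923, f' = 3.576319 → y_2 = 0.783503 - (-0.031923)/(3.576319) = 0.792429
y_2 = 0.792429: f = -0.000064, f' = 3.561942 → y_3 = 0.792429 - (-0.000064)/(3.561942) = 0.792447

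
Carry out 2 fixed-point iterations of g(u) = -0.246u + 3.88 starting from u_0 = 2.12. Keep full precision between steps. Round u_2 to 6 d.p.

u_1 = g(2.120000) = 3.358480
u_2 = g(3.358480) = 3.053814

3.053814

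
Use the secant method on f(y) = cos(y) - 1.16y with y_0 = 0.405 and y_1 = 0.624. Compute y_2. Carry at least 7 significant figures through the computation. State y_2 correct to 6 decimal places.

f(y_0) = 0.449302, f(y_1) = 0.087708
y_2 = 0.624000 - (0.087708)·(0.624000 - 0.405000)/(0.087708 - (0.449302)) = 0.677120; f(y_2) = -0.006079

0.677120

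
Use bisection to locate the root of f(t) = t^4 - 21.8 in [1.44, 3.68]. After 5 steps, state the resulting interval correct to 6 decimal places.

f(1.440000) = -17.500183, f(3.680000) = 161.596598 (opposite signs)
step 1: m = 2.560000, f(m) = 21.149673 > 0 → root in [1.440000, 2.560000]
step 2: m = 2.000000, f(m) = -5.800000 < 0 → root in [2.000000, 2.560000]
step 3: m = 2.280000, f(m) = 5.223363 > 0 → root in [2.000000, 2.280000]
step 4: m = 2.140000, f(m) = -0.827264 < 0 → root in [2.140000, 2.280000]
step 5: m = 2.210000, f(m) = 2.054433 > 0 → root in [2.140000, 2.210000]

[2.140000, 2.210000]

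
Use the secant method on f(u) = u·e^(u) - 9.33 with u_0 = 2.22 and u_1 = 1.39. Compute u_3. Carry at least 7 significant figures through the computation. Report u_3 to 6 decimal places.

1.726018

Secant update: u_(k+1) = u_k − f(u_k)·(u_k − u_(k-1))/(f(u_k) − f(u_(k-1))).
f(u_0) = 11.110275, f(u_1) = -3.749358
u_2 = 1.390000 - (-3.749358)·(1.390000 - 2.220000)/(-3.749358 - (11.110275)) = 1.599424; f(u_2) = -1.412560
u_3 = 1.599424 - (-1.412560)·(1.599424 - 1.390000)/(-1.412560 - (-3.749358)) = 1.726018; f(u_3) = 0.367180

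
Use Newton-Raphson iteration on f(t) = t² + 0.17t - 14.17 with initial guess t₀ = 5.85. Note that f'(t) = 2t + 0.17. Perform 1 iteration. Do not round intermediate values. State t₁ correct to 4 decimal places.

4.0769

t_0 = 5.850000: f = 21.047000, f' = 11.870000 → t_1 = 5.850000 - (21.047000)/(11.870000) = 4.076874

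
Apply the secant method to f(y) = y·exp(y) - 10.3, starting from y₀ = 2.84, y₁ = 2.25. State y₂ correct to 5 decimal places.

2.01091

f(y_0) = 38.308774, f(y_1) = 11.047406
y_2 = 2.250000 - (11.047406)·(2.250000 - 2.840000)/(11.047406 - (38.308774)) = 2.010908; f(y_2) = 4.721683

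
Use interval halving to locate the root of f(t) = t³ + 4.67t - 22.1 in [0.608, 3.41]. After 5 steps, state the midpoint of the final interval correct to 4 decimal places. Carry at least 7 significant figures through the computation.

2.2279

f(0.608000) = -19.035884, f(3.410000) = 33.476521 (opposite signs)
step 1: m = 2.009000, f(m) = -4.609483 < 0 → root in [2.009000, 3.410000]
step 2: m = 2.709500, f(m) = 10.444862 > 0 → root in [2.009000, 2.709500]
step 3: m = 2.359250, f(m) = 2.049426 > 0 → root in [2.009000, 2.359250]
step 4: m = 2.184125, f(m) = -1.480982 < 0 → root in [2.184125, 2.359250]
step 5: m = 2.271688, f(m) = 0.231970 > 0 → root in [2.184125, 2.271688]
Midpoint of [2.184125, 2.271688] = 2.227906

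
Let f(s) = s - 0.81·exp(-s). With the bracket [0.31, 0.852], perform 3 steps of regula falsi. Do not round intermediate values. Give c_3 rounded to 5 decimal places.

f(0.310000) = -0.284092, f(0.852000) = 0.506486
step 1: c = 0.504766, f(c) = 0.015813 > 0 → new bracket [0.310000, 0.504766]
step 2: c = 0.494497, f(c) = 0.000496 > 0 → new bracket [0.310000, 0.494497]
step 3: c = 0.494175, f(c) = 0.000016 > 0 → new bracket [0.310000, 0.494175]

0.49418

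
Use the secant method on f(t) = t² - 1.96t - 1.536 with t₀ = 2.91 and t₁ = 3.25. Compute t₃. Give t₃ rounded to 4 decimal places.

f(t_0) = 1.228500, f(t_1) = 2.656500
t_2 = 3.250000 - (2.656500)·(3.250000 - 2.910000)/(2.656500 - (1.228500)) = 2.617500; f(t_2) = 0.185006
t_3 = 2.617500 - (0.185006)·(2.617500 - 3.250000)/(0.185006 - (2.656500)) = 2.570154; f(t_3) = 0.032188

2.5702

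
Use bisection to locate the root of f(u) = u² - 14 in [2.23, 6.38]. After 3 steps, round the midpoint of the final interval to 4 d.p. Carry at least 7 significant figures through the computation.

3.5269

f(2.230000) = -9.027100, f(6.380000) = 26.704400 (opposite signs)
step 1: m = 4.305000, f(m) = 4.533025 > 0 → root in [2.230000, 4.305000]
step 2: m = 3.267500, f(m) = -3.323444 < 0 → root in [3.267500, 4.305000]
step 3: m = 3.786250, f(m) = 0.335689 > 0 → root in [3.267500, 3.786250]
Midpoint of [3.267500, 3.786250] = 3.526875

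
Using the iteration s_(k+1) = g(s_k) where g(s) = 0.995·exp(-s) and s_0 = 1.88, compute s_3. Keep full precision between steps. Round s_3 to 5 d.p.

0.42322

s_1 = g(1.880000) = 0.151827
s_2 = g(0.151827) = 0.854841
s_3 = g(0.854841) = 0.423224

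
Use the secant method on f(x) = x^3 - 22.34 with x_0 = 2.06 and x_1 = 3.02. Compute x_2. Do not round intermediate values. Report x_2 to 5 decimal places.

2.75431

Secant update: x_(k+1) = x_k − f(x_k)·(x_k − x_(k-1))/(f(x_k) − f(x_(k-1))).
f(x_0) = -13.598184, f(x_1) = 5.203608
x_2 = 3.020000 - (5.203608)·(3.020000 - 2.060000)/(5.203608 - (-13.598184)) = 2.754309; f(x_2) = -1.445207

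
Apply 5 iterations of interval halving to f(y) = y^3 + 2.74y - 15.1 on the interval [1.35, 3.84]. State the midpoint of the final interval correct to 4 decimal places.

2.0892

f(1.350000) = -8.940625, f(3.840000) = 52.044704 (opposite signs)
step 1: m = 2.595000, f(m) = 9.485095 > 0 → root in [1.350000, 2.595000]
step 2: m = 1.972500, f(m) = -2.020833 < 0 → root in [1.972500, 2.595000]
step 3: m = 2.283750, f(m) = 3.068405 > 0 → root in [1.972500, 2.283750]
step 4: m = 2.128125, f(m) = 0.369162 > 0 → root in [1.972500, 2.128125]
step 5: m = 2.050312, f(m) = -0.863078 < 0 → root in [2.050312, 2.128125]
Midpoint of [2.050312, 2.128125] = 2.089219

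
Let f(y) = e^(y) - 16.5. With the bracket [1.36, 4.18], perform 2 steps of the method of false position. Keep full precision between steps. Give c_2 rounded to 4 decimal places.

False-position update: c = (a·f(b) − b·f(a))/(f(b) − f(a)); replace the endpoint whose sign matches f(c).
f(1.360000) = -12.603807, f(4.180000) = 48.865853
step 1: c = 1.938216, f(c) = -9.553653 < 0 → new bracket [1.938216, 4.180000]
step 2: c = 2.304827, f(c) = -6.477558 < 0 → new bracket [2.304827, 4.180000]

2.3048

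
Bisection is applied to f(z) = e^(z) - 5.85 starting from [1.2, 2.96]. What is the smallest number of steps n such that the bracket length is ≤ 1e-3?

11

Initial width b − a = 2.96 − 1.2 = 1.760000.
After n steps the width is (b−a)/2^n; need (b−a)/2^n ≤ 1e-3.
So n ≥ log₂(1.760000/1e-3) = log₂(1760.0000) ≈ 10.7814.
Hence n = 11.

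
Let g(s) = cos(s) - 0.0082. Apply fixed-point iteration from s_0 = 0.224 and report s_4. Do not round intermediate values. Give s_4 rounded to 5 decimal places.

s_1 = g(0.224000) = 0.966817
s_2 = g(0.966817) = 0.559722
s_3 = g(0.559722) = 0.839202
s_4 = g(0.839202) = 0.659856

0.65986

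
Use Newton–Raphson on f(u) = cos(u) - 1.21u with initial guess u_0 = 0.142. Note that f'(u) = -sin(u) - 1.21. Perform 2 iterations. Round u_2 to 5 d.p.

u_0 = 0.142000: f = 0.818115, f' = -1.351523 → u_1 = 0.142000 - (0.818115)/(-1.351523) = 0.747328
u_1 = 0.747328: f = -0.170759, f' = -1.889681 → u_2 = 0.747328 - (-0.170759)/(-1.889681) = 0.656964

0.65696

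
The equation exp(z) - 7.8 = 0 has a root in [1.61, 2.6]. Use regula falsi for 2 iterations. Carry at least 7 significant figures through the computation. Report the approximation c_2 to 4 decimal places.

2.0247

f(1.610000) = -2.797189, f(2.600000) = 5.663738
step 1: c = 1.937295, f(c) = -0.860049 < 0 → new bracket [1.937295, 2.600000]
step 2: c = 2.024661, f(c) = -0.226457 < 0 → new bracket [2.024661, 2.600000]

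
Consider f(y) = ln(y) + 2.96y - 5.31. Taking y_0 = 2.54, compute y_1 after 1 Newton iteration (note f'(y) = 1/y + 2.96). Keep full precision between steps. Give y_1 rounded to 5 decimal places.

y_0 = 2.540000: f = 3.140564, f' = 3.353701 → y_1 = 2.540000 - (3.140564)/(3.353701) = 1.603553

1.60355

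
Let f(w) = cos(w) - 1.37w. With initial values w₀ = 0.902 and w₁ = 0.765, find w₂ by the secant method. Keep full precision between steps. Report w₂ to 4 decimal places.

Secant update: w_(k+1) = w_k − f(w_k)·(w_k − w_(k-1))/(f(w_k) − f(w_(k-1))).
f(w_0) = -0.615698, f(w_1) = -0.326668
w_2 = 0.765000 - (-0.326668)·(0.765000 - 0.902000)/(-0.326668 - (-0.615698)) = 0.610160; f(w_2) = -0.016363

0.6102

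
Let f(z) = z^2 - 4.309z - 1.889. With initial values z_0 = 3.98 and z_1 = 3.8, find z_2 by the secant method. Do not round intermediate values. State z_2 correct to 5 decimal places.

f(z_0) = -3.198420, f(z_1) = -3.823200
z_2 = 3.800000 - (-3.823200)·(3.800000 - 3.980000)/(-3.823200 - (-3.198420)) = 4.901469; f(z_2) = 1.014970

4.90147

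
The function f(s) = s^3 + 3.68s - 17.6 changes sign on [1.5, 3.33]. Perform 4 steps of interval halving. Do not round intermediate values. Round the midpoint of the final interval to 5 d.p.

f(1.500000) = -8.705000, f(3.330000) = 31.580437 (opposite signs)
step 1: m = 2.415000, f(m) = 5.372023 > 0 → root in [1.500000, 2.415000]
step 2: m = 1.957500, f(m) = -2.895639 < 0 → root in [1.957500, 2.415000]
step 3: m = 2.186250, f(m) = 0.894995 > 0 → root in [1.957500, 2.186250]
step 4: m = 2.071875, f(m) = -1.081633 < 0 → root in [2.071875, 2.186250]
Midpoint of [2.071875, 2.186250] = 2.129063

2.12906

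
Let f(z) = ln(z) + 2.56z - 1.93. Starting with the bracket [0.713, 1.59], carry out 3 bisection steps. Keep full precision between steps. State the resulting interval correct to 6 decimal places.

f(0.713000) = -0.442994, f(1.590000) = 2.604134 (opposite signs)
step 1: m = 1.151500, f(m) = 1.158905 > 0 → root in [0.713000, 1.151500]
step 2: m = 0.932250, f(m) = 0.386406 > 0 → root in [0.713000, 0.932250]
step 3: m = 0.822625, f(m) = -0.019335 < 0 → root in [0.822625, 0.932250]

[0.822625, 0.932250]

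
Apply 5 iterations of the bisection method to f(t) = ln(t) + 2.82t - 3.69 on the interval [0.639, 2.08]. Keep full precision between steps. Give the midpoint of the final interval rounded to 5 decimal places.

1.24692

f(0.639000) = -2.335871, f(2.080000) = 2.907968 (opposite signs)
step 1: m = 1.359500, f(m) = 0.450907 > 0 → root in [0.639000, 1.359500]
step 2: m = 0.999250, f(m) = -0.872865 < 0 → root in [0.999250, 1.359500]
step 3: m = 1.179375, f(m) = -0.199178 < 0 → root in [1.179375, 1.359500]
step 4: m = 1.269437, f(m) = 0.128388 > 0 → root in [1.179375, 1.269437]
step 5: m = 1.224406, f(m) = -0.034718 < 0 → root in [1.224406, 1.269437]
Midpoint of [1.224406, 1.269437] = 1.246922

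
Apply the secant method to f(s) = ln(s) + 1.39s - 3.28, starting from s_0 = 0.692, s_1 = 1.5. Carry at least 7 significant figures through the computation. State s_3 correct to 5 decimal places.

f(s_0) = -2.686289, f(s_1) = -0.789535
s_2 = 1.500000 - (-0.789535)·(1.500000 - 0.692000)/(-0.789535 - (-2.686289)) = 1.836335; f(s_2) = -0.119723
s_3 = 1.836335 - (-0.119723)·(1.836335 - 1.500000)/(-0.119723 - (-0.789535)) = 1.896452; f(s_3) = -0.003948

1.89645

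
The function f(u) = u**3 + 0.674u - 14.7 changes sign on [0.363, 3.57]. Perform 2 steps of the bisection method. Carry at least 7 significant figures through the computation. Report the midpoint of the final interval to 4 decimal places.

f(0.363000) = -14.407506, f(3.570000) = 33.205473 (opposite signs)
step 1: m = 1.966500, f(m) = -5.769883 < 0 → root in [1.966500, 3.570000]
step 2: m = 2.768250, f(m) = 8.379476 > 0 → root in [1.966500, 2.768250]
Midpoint of [1.966500, 2.768250] = 2.367375

2.3674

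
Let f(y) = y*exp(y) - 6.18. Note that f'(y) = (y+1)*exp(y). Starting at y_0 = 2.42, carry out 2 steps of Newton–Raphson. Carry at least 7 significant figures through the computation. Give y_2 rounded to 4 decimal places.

1.5516

y_0 = 2.420000: f = 21.034980, f' = 38.460839 → y_1 = 2.420000 - (21.034980)/(38.460839) = 1.873081
y_1 = 1.873081: f = 6.010598, f' = 18.698913 → y_2 = 1.873081 - (6.010598)/(18.698913) = 1.551640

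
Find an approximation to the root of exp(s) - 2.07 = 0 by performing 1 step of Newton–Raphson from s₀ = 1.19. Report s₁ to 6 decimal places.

0.819738

f'(s) = exp(s)
s_0 = 1.190000: f = 1.217081, f' = 3.287081 → s_1 = 1.190000 - (1.217081)/(3.287081) = 0.819738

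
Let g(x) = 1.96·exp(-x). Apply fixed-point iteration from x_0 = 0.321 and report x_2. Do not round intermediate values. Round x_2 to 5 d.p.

x_1 = g(0.321000) = 1.421830
x_2 = g(1.421830) = 0.472893

0.47289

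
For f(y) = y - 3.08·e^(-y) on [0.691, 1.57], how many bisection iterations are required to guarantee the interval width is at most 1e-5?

17

Initial width b − a = 1.57 − 0.691 = 0.879000.
After n steps the width is (b−a)/2^n; need (b−a)/2^n ≤ 1e-5.
So n ≥ log₂(0.879000/1e-5) = log₂(87900.0000) ≈ 16.4236.
Hence n = 17.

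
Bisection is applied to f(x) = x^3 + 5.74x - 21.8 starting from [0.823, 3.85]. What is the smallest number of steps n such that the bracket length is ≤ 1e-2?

Initial width b − a = 3.85 − 0.823 = 3.027000.
After n steps the width is (b−a)/2^n; need (b−a)/2^n ≤ 1e-2.
So n ≥ log₂(3.027000/1e-2) = log₂(302.7000) ≈ 8.2417.
Hence n = 9.

9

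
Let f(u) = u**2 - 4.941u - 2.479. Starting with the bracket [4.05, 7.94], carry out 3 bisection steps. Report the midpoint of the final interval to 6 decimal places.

f(4.050000) = -6.087550, f(7.940000) = 21.333060 (opposite signs)
step 1: m = 5.995000, f(m) = 3.839730 > 0 → root in [4.050000, 5.995000]
step 2: m = 5.022500, f(m) = -2.069666 < 0 → root in [5.022500, 5.995000]
step 3: m = 5.508750, f(m) = 0.648593 > 0 → root in [5.022500, 5.508750]
Midpoint of [5.022500, 5.508750] = 5.265625

5.265625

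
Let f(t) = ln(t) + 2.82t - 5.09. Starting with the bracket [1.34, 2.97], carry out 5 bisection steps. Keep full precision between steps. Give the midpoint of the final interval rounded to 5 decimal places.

1.62016

f(1.340000) = -1.018530, f(2.970000) = 4.373962 (opposite signs)
step 1: m = 2.155000, f(m) = 1.754891 > 0 → root in [1.340000, 2.155000]
step 2: m = 1.747500, f(m) = 0.396136 > 0 → root in [1.340000, 1.747500]
step 3: m = 1.543750, f(m) = -0.302410 < 0 → root in [1.543750, 1.747500]
step 4: m = 1.645625, f(m) = 0.048783 > 0 → root in [1.543750, 1.645625]
step 5: m = 1.594688, f(m) = -0.126303 < 0 → root in [1.594688, 1.645625]
Midpoint of [1.594688, 1.645625] = 1.620156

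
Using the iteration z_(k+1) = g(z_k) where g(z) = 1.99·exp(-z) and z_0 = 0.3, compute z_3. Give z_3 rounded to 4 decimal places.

z_1 = g(0.300000) = 1.474228
z_2 = g(1.474228) = 0.455621
z_3 = g(0.455621) = 1.261767

1.2618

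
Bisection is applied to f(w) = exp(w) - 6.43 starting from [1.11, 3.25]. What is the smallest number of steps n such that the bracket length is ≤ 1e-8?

Initial width b − a = 3.25 − 1.11 = 2.140000.
After n steps the width is (b−a)/2^n; need (b−a)/2^n ≤ 1e-8.
So n ≥ log₂(2.140000/1e-8) = log₂(214000000.0000) ≈ 27.6730.
Hence n = 28.

28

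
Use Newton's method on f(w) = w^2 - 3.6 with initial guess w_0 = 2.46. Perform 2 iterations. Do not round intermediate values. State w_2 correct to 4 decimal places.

1.8984

Newton update: w ← w − f(w)/f'(w).
f'(w) = 2w
w_0 = 2.460000: f = 2.451600, f' = 4.920000 → w_1 = 2.460000 - (2.451600)/(4.920000) = 1.961707
w_1 = 1.961707: f = 0.248296, f' = 3.923415 → w_2 = 1.961707 - (0.248296)/(3.923415) = 1.898422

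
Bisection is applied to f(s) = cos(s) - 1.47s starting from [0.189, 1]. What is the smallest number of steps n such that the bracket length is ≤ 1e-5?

17

Initial width b − a = 1 − 0.189 = 0.811000.
After n steps the width is (b−a)/2^n; need (b−a)/2^n ≤ 1e-5.
So n ≥ log₂(0.811000/1e-5) = log₂(81100.0000) ≈ 16.3074.
Hence n = 17.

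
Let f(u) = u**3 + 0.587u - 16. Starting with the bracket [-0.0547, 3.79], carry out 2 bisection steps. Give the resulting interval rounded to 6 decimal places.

[1.867650, 2.828825]

f(-0.054700) = -16.032273, f(3.790000) = 40.664669 (opposite signs)
step 1: m = 1.867650, f(m) = -8.389109 < 0 → root in [1.867650, 3.790000]
step 2: m = 2.828825, f(m) = 8.297488 > 0 → root in [1.867650, 2.828825]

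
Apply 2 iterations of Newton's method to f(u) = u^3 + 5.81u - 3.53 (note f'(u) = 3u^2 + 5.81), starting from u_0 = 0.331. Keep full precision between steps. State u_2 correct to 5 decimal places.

0.57491

u_0 = 0.331000: f = -1.570625, f' = 6.138683 → u_1 = 0.331000 - (-1.570625)/(6.138683) = 0.586857
u_1 = 0.586857: f = 0.081754, f' = 6.843204 → u_2 = 0.586857 - (0.081754)/(6.843204) = 0.574910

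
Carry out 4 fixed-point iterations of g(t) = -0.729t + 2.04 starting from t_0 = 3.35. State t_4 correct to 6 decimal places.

t_1 = g(3.350000) = -0.402150
t_2 = g(-0.402150) = 2.333167
t_3 = g(2.333167) = 0.339121
t_4 = g(0.339121) = 1.792781

1.792781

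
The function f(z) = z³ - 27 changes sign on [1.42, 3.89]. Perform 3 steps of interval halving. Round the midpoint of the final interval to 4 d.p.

3.1181

f(1.420000) = -24.136712, f(3.890000) = 31.863869 (opposite signs)
step 1: m = 2.655000, f(m) = -8.284839 < 0 → root in [2.655000, 3.890000]
step 2: m = 3.272500, f(m) = 8.046041 > 0 → root in [2.655000, 3.272500]
step 3: m = 2.963750, f(m) = -0.966971 < 0 → root in [2.963750, 3.272500]
Midpoint of [2.963750, 3.272500] = 3.118125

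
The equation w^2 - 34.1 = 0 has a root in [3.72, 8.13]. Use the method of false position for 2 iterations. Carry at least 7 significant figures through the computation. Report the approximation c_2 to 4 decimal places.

f(3.720000) = -20.261600, f(8.130000) = 31.996900
step 1: c = 5.429840, f(c) = -4.616841 < 0 → new bracket [5.429840, 8.130000]
step 2: c = 5.770319, f(c) = -0.803422 < 0 → new bracket [5.770319, 8.130000]

5.7703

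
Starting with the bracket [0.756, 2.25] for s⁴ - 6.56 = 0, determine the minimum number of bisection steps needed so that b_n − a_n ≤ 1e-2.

8

Initial width b − a = 2.25 − 0.756 = 1.494000.
After n steps the width is (b−a)/2^n; need (b−a)/2^n ≤ 1e-2.
So n ≥ log₂(1.494000/1e-2) = log₂(149.4000) ≈ 7.2230.
Hence n = 8.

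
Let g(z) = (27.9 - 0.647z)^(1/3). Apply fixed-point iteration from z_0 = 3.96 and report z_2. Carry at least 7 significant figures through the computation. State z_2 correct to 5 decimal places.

2.96248

z_1 = g(3.960000) = 2.937132
z_2 = g(2.937132) = 2.962484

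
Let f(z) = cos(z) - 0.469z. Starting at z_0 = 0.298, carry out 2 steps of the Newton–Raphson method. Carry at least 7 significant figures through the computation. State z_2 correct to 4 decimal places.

Newton update: z ← z − f(z)/f'(z).
f'(z) = -sin(z) - 0.469
z_0 = 0.298000: f = 0.816164, f' = -0.762609 → z_1 = 0.298000 - (0.816164)/(-0.762609) = 1.368226
z_1 = 1.368226: f = -0.440510, f' = -1.448553 → z_2 = 1.368226 - (-0.440510)/(-1.448553) = 1.064122

1.0641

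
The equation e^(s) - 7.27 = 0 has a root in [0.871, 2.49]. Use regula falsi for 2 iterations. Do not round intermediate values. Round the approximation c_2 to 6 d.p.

1.912389

f(0.871000) = -4.880701, f(2.490000) = 4.791276
step 1: c = 1.687984, f(c) = -1.861432 < 0 → new bracket [1.687984, 2.490000]
step 2: c = 1.912389, f(c) = -0.500760 < 0 → new bracket [1.912389, 2.490000]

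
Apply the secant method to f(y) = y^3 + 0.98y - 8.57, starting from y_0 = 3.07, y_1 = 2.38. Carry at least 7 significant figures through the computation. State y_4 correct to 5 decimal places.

f(y_0) = 23.373043, f(y_1) = 7.243672
y_2 = 2.380000 - (7.243672)·(2.380000 - 3.070000)/(7.243672 - (23.373043)) = 2.070122; f(y_2) = 2.330034
y_3 = 2.070122 - (2.330034)·(2.070122 - 2.380000)/(2.330034 - (7.243672)) = 1.923179; f(y_3) = 0.427819
y_4 = 1.923179 - (0.427819)·(1.923179 - 2.070122)/(0.427819 - (2.330034)) = 1.890131; f(y_4) = 0.034997

1.89013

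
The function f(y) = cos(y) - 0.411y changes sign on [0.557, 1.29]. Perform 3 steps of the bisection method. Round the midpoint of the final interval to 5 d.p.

1.06094

f(0.557000) = 0.619918, f(1.290000) = -0.253069 (opposite signs)
step 1: m = 0.923500, f(m) = 0.223473 > 0 → root in [0.923500, 1.290000]
step 2: m = 1.106750, f(m) = -0.007304 < 0 → root in [0.923500, 1.106750]
step 3: m = 1.015125, f(m) = 0.110297 > 0 → root in [1.015125, 1.106750]
Midpoint of [1.015125, 1.106750] = 1.060937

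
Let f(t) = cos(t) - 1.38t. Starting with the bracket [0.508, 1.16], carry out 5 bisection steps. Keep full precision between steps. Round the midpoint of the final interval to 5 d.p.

0.59969

f(0.508000) = 0.172679, f(1.160000) = -1.201460 (opposite signs)
step 1: m = 0.834000, f(m) = -0.479001 < 0 → root in [0.508000, 0.834000]
step 2: m = 0.671000, f(m) = -0.142780 < 0 → root in [0.508000, 0.671000]
step 3: m = 0.589500, f(m) = 0.017709 > 0 → root in [0.589500, 0.671000]
step 4: m = 0.630250, f(m) = -0.061865 < 0 → root in [0.589500, 0.630250]
step 5: m = 0.609875, f(m) = -0.021908 < 0 → root in [0.589500, 0.609875]
Midpoint of [0.589500, 0.609875] = 0.599687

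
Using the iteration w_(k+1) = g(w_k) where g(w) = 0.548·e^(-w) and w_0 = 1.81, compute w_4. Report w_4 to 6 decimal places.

w_1 = g(1.810000) = 0.089682
w_2 = g(0.089682) = 0.500993
w_3 = g(0.500993) = 0.332049
w_4 = g(0.332049) = 0.393164

0.393164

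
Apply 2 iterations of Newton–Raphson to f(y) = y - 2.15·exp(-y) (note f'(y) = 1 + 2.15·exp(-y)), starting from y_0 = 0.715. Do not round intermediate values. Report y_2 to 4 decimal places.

0.8862

y_0 = 0.715000: f = -0.336763, f' = 2.051763 → y_1 = 0.715000 - (-0.336763)/(2.051763) = 0.879133
y_1 = 0.879133: f = -0.013423, f' = 1.892556 → y_2 = 0.879133 - (-0.013423)/(1.892556) = 0.886226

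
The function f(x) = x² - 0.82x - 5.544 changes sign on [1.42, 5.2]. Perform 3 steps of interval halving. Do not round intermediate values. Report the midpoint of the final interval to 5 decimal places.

2.60125

f(1.420000) = -4.692000, f(5.200000) = 17.232000 (opposite signs)
step 1: m = 3.310000, f(m) = 2.697900 > 0 → root in [1.420000, 3.310000]
step 2: m = 2.365000, f(m) = -1.890075 < 0 → root in [2.365000, 3.310000]
step 3: m = 2.837500, f(m) = 0.180656 > 0 → root in [2.365000, 2.837500]
Midpoint of [2.365000, 2.837500] = 2.601250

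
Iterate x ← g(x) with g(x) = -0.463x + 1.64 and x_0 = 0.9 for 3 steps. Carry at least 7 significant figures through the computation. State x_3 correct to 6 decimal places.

x_1 = g(0.900000) = 1.223300
x_2 = g(1.223300) = 1.073612
x_3 = g(1.073612) = 1.142918

1.142918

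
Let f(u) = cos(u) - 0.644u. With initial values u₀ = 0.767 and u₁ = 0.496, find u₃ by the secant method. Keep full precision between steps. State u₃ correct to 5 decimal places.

0.92679

Secant update: u_(k+1) = u_k − f(u_k)·(u_k − u_(k-1))/(f(u_k) − f(u_(k-1))).
f(u_0) = 0.226048, f(u_1) = 0.560069
u_2 = 0.496000 - (0.560069)·(0.496000 - 0.767000)/(0.560069 - (0.226048)) = 0.950398; f(u_2) = -0.030697
u_3 = 0.950398 - (-0.030697)·(0.950398 - 0.496000)/(-0.030697 - (0.560069)) = 0.926787; f(u_3) = 0.003556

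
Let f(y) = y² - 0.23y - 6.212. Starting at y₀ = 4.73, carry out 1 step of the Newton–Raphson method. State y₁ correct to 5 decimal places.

Newton update: y ← y − f(y)/f'(y).
f'(y) = 2y - 0.23
y_0 = 4.730000: f = 15.073000, f' = 9.230000 → y_1 = 4.730000 - (15.073000)/(9.230000) = 3.096956

3.09696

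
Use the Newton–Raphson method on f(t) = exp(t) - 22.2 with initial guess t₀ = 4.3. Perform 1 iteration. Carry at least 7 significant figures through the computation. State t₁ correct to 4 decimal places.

f'(t) = exp(t)
t_0 = 4.300000: f = 51.499794, f' = 73.699794 → t_1 = 4.300000 - (51.499794)/(73.699794) = 3.601222

3.6012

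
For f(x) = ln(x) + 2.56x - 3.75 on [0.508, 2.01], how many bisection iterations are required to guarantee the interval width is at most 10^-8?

28

Initial width b − a = 2.01 − 0.508 = 1.502000.
After n steps the width is (b−a)/2^n; need (b−a)/2^n ≤ 10^-8.
So n ≥ log₂(1.502000/10^-8) = log₂(150200000.0000) ≈ 27.1623.
Hence n = 28.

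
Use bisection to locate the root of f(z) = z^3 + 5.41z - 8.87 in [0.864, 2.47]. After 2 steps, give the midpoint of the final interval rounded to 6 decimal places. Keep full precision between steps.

1.064750

f(0.864000) = -3.550787, f(2.470000) = 19.561923 (opposite signs)
step 1: m = 1.667000, f(m) = 4.780878 > 0 → root in [0.864000, 1.667000]
step 2: m = 1.265500, f(m) = 0.003041 > 0 → root in [0.864000, 1.265500]
Midpoint of [0.864000, 1.265500] = 1.064750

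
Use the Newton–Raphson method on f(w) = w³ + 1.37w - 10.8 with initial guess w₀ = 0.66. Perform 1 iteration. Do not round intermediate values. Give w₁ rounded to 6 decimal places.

4.249474

f'(w) = 3w² + 1.37
w_0 = 0.660000: f = -9.608304, f' = 2.676800 → w_1 = 0.660000 - (-9.608304)/(2.676800) = 4.249474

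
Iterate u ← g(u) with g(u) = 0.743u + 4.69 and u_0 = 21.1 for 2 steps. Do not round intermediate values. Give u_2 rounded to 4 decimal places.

u_1 = g(21.100000) = 20.367300
u_2 = g(20.367300) = 19.822904

19.8229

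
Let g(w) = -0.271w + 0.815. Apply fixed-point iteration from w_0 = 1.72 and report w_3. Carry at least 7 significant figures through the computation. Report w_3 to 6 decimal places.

0.619757

w_1 = g(1.720000) = 0.348880
w_2 = g(0.348880) = 0.720454
w_3 = g(0.720454) = 0.619757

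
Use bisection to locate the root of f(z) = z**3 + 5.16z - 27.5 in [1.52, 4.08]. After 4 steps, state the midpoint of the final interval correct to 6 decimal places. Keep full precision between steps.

f(1.520000) = -16.144992, f(4.080000) = 61.470112 (opposite signs)
step 1: m = 2.800000, f(m) = 8.900000 > 0 → root in [1.520000, 2.800000]
step 2: m = 2.160000, f(m) = -6.276704 < 0 → root in [2.160000, 2.800000]
step 3: m = 2.480000, f(m) = 0.549792 > 0 → root in [2.160000, 2.480000]
step 4: m = 2.320000, f(m) = -3.041632 < 0 → root in [2.320000, 2.480000]
Midpoint of [2.320000, 2.480000] = 2.400000

2.400000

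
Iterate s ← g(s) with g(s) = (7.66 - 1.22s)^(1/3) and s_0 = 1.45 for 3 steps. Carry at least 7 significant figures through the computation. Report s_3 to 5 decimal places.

1.76647

s_1 = g(1.450000) = 1.806050
s_2 = g(1.806050) = 1.760521
s_3 = g(1.760521) = 1.766475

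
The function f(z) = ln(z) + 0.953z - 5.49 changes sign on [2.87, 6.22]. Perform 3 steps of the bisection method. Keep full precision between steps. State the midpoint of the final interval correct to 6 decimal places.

f(2.870000) = -1.700578, f(6.220000) = 2.265430 (opposite signs)
step 1: m = 4.545000, f(m) = 0.355413 > 0 → root in [2.870000, 4.545000]
step 2: m = 3.707500, f(m) = -0.646395 < 0 → root in [3.707500, 4.545000]
step 3: m = 4.126250, f(m) = -0.140315 < 0 → root in [4.126250, 4.545000]
Midpoint of [4.126250, 4.545000] = 4.335625

4.335625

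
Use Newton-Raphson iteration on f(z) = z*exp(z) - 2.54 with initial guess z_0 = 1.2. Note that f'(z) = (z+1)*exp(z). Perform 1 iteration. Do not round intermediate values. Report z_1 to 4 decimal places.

Newton update: z ← z − f(z)/f'(z).
z_0 = 1.200000: f = 1.444140, f' = 7.304257 → z_1 = 1.200000 - (1.444140)/(7.304257) = 1.002288

1.0023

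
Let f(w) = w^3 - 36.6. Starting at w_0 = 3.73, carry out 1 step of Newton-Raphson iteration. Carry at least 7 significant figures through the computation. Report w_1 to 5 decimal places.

3.36355

f'(w) = 3w^2
w_0 = 3.730000: f = 15.295117, f' = 41.738700 → w_1 = 3.730000 - (15.295117)/(41.738700) = 3.363551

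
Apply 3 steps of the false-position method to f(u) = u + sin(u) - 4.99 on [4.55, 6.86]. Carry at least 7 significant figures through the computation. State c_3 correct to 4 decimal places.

f(4.550000) = -1.426844, f(6.860000) = 2.415357
step 1: c = 5.407844, f(c) = -0.349918 < 0 → new bracket [5.407844, 6.860000]
step 2: c = 5.591600, f(c) = -0.036159 < 0 → new bracket [5.591600, 6.860000]
step 3: c = 5.610308, f(c) = -0.002930 < 0 → new bracket [5.610308, 6.860000]

5.6103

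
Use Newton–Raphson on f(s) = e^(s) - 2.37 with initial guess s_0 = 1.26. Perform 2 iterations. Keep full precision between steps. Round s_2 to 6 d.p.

f'(s) = e^(s)
s_0 = 1.260000: f = 1.155421, f' = 3.525421 → s_1 = 1.260000 - (1.155421)/(3.525421) = 0.932260
s_1 = 0.932260: f = 0.170244, f' = 2.540244 → s_2 = 0.932260 - (0.170244)/(2.540244) = 0.865241

0.865241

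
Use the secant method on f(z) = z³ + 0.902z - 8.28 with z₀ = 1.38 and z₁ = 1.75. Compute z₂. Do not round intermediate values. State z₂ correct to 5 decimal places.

f(z_0) = -4.407168, f(z_1) = -1.342125
z_2 = 1.750000 - (-1.342125)·(1.750000 - 1.380000)/(-1.342125 - (-4.407168)) = 1.912016; f(z_2) = 0.434597

1.91202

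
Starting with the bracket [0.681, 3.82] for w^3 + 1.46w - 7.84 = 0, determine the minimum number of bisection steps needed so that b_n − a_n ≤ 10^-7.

Initial width b − a = 3.82 − 0.681 = 3.139000.
After n steps the width is (b−a)/2^n; need (b−a)/2^n ≤ 10^-7.
So n ≥ log₂(3.139000/10^-7) = log₂(31390000.0000) ≈ 24.9038.
Hence n = 25.

25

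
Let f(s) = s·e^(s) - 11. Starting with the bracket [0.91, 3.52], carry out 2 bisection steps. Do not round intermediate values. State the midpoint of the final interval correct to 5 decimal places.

f(0.910000) = -8.739266, f(3.520000) = 107.921188 (opposite signs)
step 1: m = 2.215000, f(m) = 9.292521 > 0 → root in [0.910000, 2.215000]
step 2: m = 1.562500, f(m) = -3.545729 < 0 → root in [1.562500, 2.215000]
Midpoint of [1.562500, 2.215000] = 1.888750

1.88875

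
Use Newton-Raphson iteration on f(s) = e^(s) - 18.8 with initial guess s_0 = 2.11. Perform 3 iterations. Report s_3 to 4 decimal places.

f'(s) = e^(s)
s_0 = 2.110000: f = -10.551759, f' = 8.248241 → s_1 = 2.110000 - (-10.551759)/(8.248241) = 3.389274
s_1 = 3.389274: f = 10.844416, f' = 29.644416 → s_2 = 3.389274 - (10.844416)/(29.644416) = 3.023457
s_2 = 3.023457: f = 1.762259, f' = 20.562259 → s_3 = 3.023457 - (1.762259)/(20.562259) = 2.937754

2.9378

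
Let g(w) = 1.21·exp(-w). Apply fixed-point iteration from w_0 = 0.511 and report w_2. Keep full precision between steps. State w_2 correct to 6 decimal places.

0.585521

w_1 = g(0.511000) = 0.725873
w_2 = g(0.725873) = 0.585521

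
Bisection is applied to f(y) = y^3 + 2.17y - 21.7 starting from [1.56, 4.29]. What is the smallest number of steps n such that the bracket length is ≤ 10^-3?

Initial width b − a = 4.29 − 1.56 = 2.730000.
After n steps the width is (b−a)/2^n; need (b−a)/2^n ≤ 10^-3.
So n ≥ log₂(2.730000/10^-3) = log₂(2730.0000) ≈ 11.4147.
Hence n = 12.

12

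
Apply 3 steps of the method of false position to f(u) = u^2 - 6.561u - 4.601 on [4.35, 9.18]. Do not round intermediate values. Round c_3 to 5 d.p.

False-position update: c = (a·f(b) − b·f(a))/(f(b) − f(a)); replace the endpoint whose sign matches f(c).
f(4.350000) = -14.218850, f(9.180000) = 19.441420
step 1: c = 6.390300, f(c) = -5.691825 < 0 → new bracket [6.390300, 9.180000]
step 2: c = 7.022072, f(c) = -1.363319 < 0 → new bracket [7.022072, 9.180000]
step 3: c = 7.163479, f(c) = -0.285151 < 0 → new bracket [7.163479, 9.180000]

7.16348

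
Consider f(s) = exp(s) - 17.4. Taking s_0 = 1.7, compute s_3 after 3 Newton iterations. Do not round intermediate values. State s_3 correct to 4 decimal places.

f'(s) = exp(s)
s_0 = 1.700000: f = -11.926053, f' = 5.473947 → s_1 = 1.700000 - (-11.926053)/(5.473947) = 3.878693
s_1 = 3.878693: f = 30.960981, f' = 48.360981 → s_2 = 3.878693 - (30.960981)/(48.360981) = 3.238488
s_2 = 3.238488: f = 8.095131, f' = 25.495131 → s_3 = 3.238488 - (8.095131)/(25.495131) = 2.920971

2.9210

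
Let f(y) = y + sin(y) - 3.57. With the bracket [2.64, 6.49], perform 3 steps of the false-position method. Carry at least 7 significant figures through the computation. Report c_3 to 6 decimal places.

3.879375

f(2.640000) = -0.449177, f(6.490000) = 3.125344
step 1: c = 3.123794, f(c) = -0.428408 < 0 → new bracket [3.123794, 6.490000]
step 2: c = 3.529594, f(c) = -0.418745 < 0 → new bracket [3.529594, 6.490000]
step 3: c = 3.879375, f(c) = -0.363274 < 0 → new bracket [3.879375, 6.490000]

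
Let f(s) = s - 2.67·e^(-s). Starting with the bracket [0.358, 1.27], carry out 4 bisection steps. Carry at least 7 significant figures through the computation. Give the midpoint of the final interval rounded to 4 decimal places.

1.0135

f(0.358000) = -1.508525, f(1.270000) = 0.520180 (opposite signs)
step 1: m = 0.814000, f(m) = -0.369029 < 0 → root in [0.814000, 1.270000]
step 2: m = 1.042000, f(m) = 0.100162 > 0 → root in [0.814000, 1.042000]
step 3: m = 0.928000, f(m) = -0.127567 < 0 → root in [0.928000, 1.042000]
step 4: m = 0.985000, f(m) = -0.012083 < 0 → root in [0.985000, 1.042000]
Midpoint of [0.985000, 1.042000] = 1.013500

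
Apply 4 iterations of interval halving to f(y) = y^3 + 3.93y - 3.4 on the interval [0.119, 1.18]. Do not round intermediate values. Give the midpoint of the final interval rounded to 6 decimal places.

0.748969

f(0.119000) = -2.930645, f(1.180000) = 2.880432 (opposite signs)
step 1: m = 0.649500, f(m) = -0.573473 < 0 → root in [0.649500, 1.180000]
step 2: m = 0.914750, f(m) = 0.960401 > 0 → root in [0.649500, 0.914750]
step 3: m = 0.782125, f(m) = 0.152192 > 0 → root in [0.649500, 0.782125]
step 4: m = 0.715812, f(m) = -0.220083 < 0 → root in [0.715812, 0.782125]
Midpoint of [0.715812, 0.782125] = 0.748969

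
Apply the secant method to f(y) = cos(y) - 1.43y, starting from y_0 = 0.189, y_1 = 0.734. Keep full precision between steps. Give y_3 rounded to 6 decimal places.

0.583155

Secant update: y_(k+1) = y_k − f(y_k)·(y_k − y_(k-1))/(f(y_k) − f(y_(k-1))).
f(y_0) = 0.711923, f(y_1) = -0.307119
y_2 = 0.734000 - (-0.307119)·(0.734000 - 0.189000)/(-0.307119 - (0.711923)) = 0.569748; f(y_2) = 0.027298
y_3 = 0.569748 - (0.027298)·(0.569748 - 0.734000)/(0.027298 - (-0.307119)) = 0.583155; f(y_3) = 0.000817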